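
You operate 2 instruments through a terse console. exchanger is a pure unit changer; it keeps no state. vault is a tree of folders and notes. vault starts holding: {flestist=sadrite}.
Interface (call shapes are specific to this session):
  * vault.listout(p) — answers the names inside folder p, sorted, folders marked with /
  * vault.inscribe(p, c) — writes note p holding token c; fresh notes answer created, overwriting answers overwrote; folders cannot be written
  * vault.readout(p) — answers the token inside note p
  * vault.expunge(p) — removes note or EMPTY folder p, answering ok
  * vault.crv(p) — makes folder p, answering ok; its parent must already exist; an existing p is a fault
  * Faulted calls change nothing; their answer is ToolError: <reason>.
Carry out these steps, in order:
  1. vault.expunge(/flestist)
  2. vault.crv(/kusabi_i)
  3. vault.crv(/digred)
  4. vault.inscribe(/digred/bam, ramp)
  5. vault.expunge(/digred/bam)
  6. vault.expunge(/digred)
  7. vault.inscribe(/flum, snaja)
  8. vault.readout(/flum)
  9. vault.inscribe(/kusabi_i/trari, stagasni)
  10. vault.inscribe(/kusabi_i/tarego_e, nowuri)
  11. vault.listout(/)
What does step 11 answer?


-- 1. expunge(p: /flestist) == ok
-- 2. crv(p: /kusabi_i) == ok
-- 3. crv(p: /digred) == ok
-- 4. inscribe(p: /digred/bam, c: ramp) == created
-- 5. expunge(p: /digred/bam) == ok
-- 6. expunge(p: /digred) == ok
-- 7. inscribe(p: /flum, c: snaja) == created
-- 8. readout(p: /flum) == snaja
-- 9. inscribe(p: /kusabi_i/trari, c: stagasni) == created
-- 10. inscribe(p: /kusabi_i/tarego_e, c: nowuri) == created
-- 11. listout(p: /) == [flum, kusabi_i/]

Answer: [flum, kusabi_i/]


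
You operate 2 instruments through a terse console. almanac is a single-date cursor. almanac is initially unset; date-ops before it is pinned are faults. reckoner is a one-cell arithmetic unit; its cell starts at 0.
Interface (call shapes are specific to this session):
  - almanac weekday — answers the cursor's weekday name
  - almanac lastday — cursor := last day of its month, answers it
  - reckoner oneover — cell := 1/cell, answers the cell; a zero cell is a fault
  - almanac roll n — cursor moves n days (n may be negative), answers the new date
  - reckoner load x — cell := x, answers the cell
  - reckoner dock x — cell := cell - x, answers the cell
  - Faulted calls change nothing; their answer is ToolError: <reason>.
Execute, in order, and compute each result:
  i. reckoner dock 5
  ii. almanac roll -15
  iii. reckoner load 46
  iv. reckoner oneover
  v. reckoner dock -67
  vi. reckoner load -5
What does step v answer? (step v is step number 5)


Next I call reckoner dock using x→5, and get -5.
I use almanac roll using n→-15, which returns ToolError: no date set.
I try reckoner load using x→46, which returns 46.
Next I call reckoner oneover, and get 1/46.
Now I run reckoner dock using x→-67, and observe 3083/46.
I call reckoner load using x→-5, and see -5.

Answer: 3083/46


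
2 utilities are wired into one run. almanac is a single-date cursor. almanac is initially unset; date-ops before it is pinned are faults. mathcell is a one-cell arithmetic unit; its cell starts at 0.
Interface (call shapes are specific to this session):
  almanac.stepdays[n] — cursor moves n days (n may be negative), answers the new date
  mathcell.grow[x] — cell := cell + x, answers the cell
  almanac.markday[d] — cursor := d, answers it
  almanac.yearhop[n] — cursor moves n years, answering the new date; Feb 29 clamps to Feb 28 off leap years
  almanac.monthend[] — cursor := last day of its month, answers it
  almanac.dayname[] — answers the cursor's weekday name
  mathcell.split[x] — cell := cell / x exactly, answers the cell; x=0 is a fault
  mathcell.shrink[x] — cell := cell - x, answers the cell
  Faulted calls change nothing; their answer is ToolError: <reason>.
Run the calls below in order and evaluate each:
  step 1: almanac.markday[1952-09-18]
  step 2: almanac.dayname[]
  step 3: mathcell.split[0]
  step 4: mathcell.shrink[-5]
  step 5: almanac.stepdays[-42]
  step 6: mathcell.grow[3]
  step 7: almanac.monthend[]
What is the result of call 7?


Answer: 1952-08-31

Derivation:
==> markday(d=1952-09-18)
<== 1952-09-18
==> dayname()
<== Thursday
==> split(x=0)
<== ToolError: division by zero
==> shrink(x=-5)
<== 5
==> stepdays(n=-42)
<== 1952-08-07
==> grow(x=3)
<== 8
==> monthend()
<== 1952-08-31


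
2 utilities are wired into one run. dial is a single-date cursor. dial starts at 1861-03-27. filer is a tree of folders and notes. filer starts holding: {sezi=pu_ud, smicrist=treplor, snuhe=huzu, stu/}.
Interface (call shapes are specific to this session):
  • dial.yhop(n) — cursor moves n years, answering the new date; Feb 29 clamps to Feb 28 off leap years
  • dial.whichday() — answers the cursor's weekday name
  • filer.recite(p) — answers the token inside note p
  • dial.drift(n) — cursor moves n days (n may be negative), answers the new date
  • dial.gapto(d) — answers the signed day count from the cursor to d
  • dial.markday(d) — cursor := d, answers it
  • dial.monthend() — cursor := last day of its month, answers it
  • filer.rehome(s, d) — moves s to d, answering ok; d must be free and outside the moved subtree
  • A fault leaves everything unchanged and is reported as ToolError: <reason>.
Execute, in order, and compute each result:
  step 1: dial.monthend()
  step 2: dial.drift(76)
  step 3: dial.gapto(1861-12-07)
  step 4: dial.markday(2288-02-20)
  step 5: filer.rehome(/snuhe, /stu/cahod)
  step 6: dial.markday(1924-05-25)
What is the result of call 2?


Calling dial.monthend, → 1861-03-31.
I call dial.drift using n=76, and observe 1861-06-15.
Next I call dial.gapto using d=1861-12-07, → 175.
Next I call dial.markday using d=2288-02-20, yielding 2288-02-20.
I try filer.rehome using s=/snuhe, d=/stu/cahod, and get ok.
Then dial.markday using d=1924-05-25, giving 1924-05-25.

Answer: 1861-06-15


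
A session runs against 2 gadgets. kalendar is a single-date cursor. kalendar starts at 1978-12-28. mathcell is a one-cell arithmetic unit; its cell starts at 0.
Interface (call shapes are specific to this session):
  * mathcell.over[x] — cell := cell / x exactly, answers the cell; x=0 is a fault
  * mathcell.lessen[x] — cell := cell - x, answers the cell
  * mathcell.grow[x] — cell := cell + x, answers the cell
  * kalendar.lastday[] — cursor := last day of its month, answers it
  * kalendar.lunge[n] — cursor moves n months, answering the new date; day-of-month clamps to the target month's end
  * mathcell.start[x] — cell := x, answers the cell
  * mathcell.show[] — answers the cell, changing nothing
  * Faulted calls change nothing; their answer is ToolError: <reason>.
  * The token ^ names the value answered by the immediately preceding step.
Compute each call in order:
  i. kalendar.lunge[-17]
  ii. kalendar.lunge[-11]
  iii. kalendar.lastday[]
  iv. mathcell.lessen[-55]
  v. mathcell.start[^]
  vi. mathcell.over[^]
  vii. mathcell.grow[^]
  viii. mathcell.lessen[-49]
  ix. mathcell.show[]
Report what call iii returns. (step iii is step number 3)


Answer: 1976-08-31

Derivation:
→ lunge(n→-17)
← 1977-07-28
→ lunge(n→-11)
← 1976-08-28
→ lastday()
← 1976-08-31
→ lessen(x→-55)
← 55
→ start(x→^)
← 55
→ over(x→^)
← 1
→ grow(x→^)
← 2
→ lessen(x→-49)
← 51
→ show()
← 51


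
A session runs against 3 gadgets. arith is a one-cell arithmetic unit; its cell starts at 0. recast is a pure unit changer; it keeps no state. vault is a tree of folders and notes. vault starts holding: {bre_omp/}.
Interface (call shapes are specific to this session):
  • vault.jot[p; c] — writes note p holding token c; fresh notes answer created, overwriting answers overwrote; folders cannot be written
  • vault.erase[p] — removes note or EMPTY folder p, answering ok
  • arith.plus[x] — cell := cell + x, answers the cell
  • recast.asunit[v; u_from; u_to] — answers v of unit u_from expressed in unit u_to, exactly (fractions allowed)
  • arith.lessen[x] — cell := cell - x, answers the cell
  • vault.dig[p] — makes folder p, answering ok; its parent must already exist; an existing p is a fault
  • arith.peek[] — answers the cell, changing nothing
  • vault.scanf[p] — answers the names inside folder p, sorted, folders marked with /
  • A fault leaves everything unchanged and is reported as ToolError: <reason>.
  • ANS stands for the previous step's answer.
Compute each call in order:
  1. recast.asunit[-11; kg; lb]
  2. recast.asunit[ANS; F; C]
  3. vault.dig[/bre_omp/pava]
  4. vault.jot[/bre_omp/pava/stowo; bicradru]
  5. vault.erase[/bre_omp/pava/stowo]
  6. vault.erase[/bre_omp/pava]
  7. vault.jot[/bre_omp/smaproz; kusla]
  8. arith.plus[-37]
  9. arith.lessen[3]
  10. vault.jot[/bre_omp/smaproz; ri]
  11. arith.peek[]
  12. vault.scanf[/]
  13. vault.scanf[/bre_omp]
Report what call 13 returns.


I invoke recast.asunit with v='-11', u_from='kg', u_to='lb', yielding -100000000/4123567.
Then recast.asunit with v='ANS', u_from='F', u_to='C', giving -386590240/12370701.
Using vault.dig with p='/bre_omp/pava': ok.
Now I run vault.jot with p='/bre_omp/pava/stowo', c='bicradru', which returns created.
I call vault.erase with p='/bre_omp/pava/stowo', — result: ok.
Now I run vault.erase with p='/bre_omp/pava', which returns ok.
Using vault.jot with p='/bre_omp/smaproz', c='kusla', and observe created.
Using arith.plus with x='-37', — result: -37.
Now I run arith.lessen with x='3': -40.
I use vault.jot with p='/bre_omp/smaproz', c='ri', which returns overwrote.
I invoke arith.peek(), and get -40.
Calling vault.scanf with p='/', — result: [bre_omp/].
I invoke vault.scanf with p='/bre_omp', and get [smaproz].

Answer: [smaproz]


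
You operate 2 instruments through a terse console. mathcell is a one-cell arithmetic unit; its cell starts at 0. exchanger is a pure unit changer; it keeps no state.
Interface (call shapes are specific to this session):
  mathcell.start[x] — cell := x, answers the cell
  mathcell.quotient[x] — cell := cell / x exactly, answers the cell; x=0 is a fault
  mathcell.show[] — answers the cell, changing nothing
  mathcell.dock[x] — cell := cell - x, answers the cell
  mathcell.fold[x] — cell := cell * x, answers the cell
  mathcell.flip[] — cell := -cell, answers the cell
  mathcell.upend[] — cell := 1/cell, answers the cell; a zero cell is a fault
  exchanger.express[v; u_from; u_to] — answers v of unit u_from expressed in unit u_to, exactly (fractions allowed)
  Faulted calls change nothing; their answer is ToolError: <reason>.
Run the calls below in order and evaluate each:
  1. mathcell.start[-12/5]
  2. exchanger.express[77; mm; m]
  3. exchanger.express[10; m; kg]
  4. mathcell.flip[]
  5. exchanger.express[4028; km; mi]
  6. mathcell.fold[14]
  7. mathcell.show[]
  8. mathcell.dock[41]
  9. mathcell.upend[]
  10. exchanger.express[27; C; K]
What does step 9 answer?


Answer: -5/37

Derivation:
-> start(x→-12/5)
<- -12/5
-> express(v→77, u_from→mm, u_to→m)
<- 77/1000
-> express(v→10, u_from→m, u_to→kg)
<- ToolError: incompatible units
-> flip()
<- 12/5
-> express(v→4028, u_from→km, u_to→mi)
<- 31468750/12573
-> fold(x→14)
<- 168/5
-> show()
<- 168/5
-> dock(x→41)
<- -37/5
-> upend()
<- -5/37
-> express(v→27, u_from→C, u_to→K)
<- 6003/20


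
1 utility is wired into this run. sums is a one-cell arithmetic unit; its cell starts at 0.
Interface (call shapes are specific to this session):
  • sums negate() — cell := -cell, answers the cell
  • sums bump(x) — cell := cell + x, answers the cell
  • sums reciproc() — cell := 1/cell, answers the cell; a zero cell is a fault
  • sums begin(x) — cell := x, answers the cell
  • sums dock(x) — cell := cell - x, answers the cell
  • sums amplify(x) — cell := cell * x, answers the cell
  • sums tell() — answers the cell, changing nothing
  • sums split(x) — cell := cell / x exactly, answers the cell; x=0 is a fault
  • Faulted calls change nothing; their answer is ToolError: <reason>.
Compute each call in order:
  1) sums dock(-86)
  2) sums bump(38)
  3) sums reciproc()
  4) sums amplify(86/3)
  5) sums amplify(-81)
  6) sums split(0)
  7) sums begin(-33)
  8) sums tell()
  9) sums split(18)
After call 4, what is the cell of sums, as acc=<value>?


Next I call sums dock using x: -86, yielding 86.
I run sums bump using x: 38, yielding 124.
Using sums reciproc, → 1/124.
Using sums amplify using x: 86/3: 43/186.
Next I call sums amplify using x: -81, giving -1161/62.
I try sums split using x: 0, and observe ToolError: division by zero.
Next I call sums begin using x: -33, → -33.
Next I call sums tell(), which returns -33.
I run sums split using x: 18, and see -11/6.

Answer: acc=43/186


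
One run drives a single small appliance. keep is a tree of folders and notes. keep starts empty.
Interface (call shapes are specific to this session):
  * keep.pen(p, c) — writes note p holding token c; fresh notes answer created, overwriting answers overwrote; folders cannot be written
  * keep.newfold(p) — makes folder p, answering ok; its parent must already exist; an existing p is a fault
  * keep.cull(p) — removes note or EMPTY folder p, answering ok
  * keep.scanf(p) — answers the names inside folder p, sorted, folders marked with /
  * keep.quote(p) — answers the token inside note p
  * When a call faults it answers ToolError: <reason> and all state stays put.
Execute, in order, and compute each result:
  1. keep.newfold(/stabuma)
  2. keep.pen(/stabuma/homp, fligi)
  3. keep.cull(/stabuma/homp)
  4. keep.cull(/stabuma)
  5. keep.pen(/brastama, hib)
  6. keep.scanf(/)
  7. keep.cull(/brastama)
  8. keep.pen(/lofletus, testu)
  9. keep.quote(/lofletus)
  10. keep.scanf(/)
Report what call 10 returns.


Answer: [lofletus]

Derivation:
// newfold(p: /stabuma) -> ok
// pen(p: /stabuma/homp, c: fligi) -> created
// cull(p: /stabuma/homp) -> ok
// cull(p: /stabuma) -> ok
// pen(p: /brastama, c: hib) -> created
// scanf(p: /) -> [brastama]
// cull(p: /brastama) -> ok
// pen(p: /lofletus, c: testu) -> created
// quote(p: /lofletus) -> testu
// scanf(p: /) -> [lofletus]


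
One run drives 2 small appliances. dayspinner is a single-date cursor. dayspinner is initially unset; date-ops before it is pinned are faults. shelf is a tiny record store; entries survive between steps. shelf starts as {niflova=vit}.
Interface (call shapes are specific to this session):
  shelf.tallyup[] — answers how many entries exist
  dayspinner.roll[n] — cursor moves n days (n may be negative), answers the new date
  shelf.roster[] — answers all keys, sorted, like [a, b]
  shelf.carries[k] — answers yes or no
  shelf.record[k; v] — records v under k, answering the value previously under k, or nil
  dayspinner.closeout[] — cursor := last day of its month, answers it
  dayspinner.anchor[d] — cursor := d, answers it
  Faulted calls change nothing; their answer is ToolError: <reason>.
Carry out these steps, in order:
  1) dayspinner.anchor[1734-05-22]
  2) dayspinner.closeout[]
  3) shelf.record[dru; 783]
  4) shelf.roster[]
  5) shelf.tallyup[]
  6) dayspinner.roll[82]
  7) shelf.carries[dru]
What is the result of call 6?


CALL anchor[d: 1734-05-22]
RET  1734-05-22
CALL closeout[]
RET  1734-05-31
CALL record[k: dru; v: 783]
RET  nil
CALL roster[]
RET  [dru, niflova]
CALL tallyup[]
RET  2
CALL roll[n: 82]
RET  1734-08-21
CALL carries[k: dru]
RET  yes

Answer: 1734-08-21


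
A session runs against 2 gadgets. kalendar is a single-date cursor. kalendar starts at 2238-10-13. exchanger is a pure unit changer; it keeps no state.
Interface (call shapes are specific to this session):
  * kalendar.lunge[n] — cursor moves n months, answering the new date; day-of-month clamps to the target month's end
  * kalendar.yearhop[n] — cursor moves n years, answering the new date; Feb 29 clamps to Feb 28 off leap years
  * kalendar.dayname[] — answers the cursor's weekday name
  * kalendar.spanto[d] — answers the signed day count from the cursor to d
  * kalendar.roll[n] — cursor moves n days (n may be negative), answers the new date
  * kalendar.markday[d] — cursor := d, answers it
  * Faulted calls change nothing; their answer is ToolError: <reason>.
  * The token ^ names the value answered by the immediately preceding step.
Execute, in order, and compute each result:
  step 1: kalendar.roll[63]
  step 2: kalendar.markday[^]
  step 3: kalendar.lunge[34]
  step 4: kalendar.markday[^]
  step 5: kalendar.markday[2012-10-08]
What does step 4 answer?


CALL roll[n=63]
RET  2238-12-15
CALL markday[d=^]
RET  2238-12-15
CALL lunge[n=34]
RET  2241-10-15
CALL markday[d=^]
RET  2241-10-15
CALL markday[d=2012-10-08]
RET  2012-10-08

Answer: 2241-10-15


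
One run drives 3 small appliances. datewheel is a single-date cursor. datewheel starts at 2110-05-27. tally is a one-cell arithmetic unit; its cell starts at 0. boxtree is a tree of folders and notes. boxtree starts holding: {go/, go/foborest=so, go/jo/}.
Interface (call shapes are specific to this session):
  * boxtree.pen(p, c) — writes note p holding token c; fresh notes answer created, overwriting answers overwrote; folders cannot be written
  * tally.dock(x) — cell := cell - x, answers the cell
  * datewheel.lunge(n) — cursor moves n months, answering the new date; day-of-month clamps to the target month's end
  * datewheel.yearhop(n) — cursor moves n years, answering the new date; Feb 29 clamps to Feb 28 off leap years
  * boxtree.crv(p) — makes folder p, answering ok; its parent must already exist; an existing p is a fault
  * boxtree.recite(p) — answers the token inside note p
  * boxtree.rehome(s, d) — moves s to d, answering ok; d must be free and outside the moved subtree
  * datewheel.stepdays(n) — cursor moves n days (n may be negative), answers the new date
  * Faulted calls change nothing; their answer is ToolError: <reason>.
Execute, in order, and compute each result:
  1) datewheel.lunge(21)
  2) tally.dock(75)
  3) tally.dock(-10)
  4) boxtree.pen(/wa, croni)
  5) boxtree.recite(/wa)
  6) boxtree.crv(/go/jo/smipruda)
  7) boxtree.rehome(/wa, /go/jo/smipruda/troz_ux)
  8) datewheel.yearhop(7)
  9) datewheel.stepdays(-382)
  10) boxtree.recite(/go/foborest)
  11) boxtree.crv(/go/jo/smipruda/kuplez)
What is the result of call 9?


> datewheel.lunge n→21
[out] 2112-02-27
> tally.dock x→75
[out] -75
> tally.dock x→-10
[out] -65
> boxtree.pen p→/wa c→croni
[out] created
> boxtree.recite p→/wa
[out] croni
> boxtree.crv p→/go/jo/smipruda
[out] ok
> boxtree.rehome s→/wa d→/go/jo/smipruda/troz_ux
[out] ok
> datewheel.yearhop n→7
[out] 2119-02-27
> datewheel.stepdays n→-382
[out] 2118-02-10
> boxtree.recite p→/go/foborest
[out] so
> boxtree.crv p→/go/jo/smipruda/kuplez
[out] ok

Answer: 2118-02-10


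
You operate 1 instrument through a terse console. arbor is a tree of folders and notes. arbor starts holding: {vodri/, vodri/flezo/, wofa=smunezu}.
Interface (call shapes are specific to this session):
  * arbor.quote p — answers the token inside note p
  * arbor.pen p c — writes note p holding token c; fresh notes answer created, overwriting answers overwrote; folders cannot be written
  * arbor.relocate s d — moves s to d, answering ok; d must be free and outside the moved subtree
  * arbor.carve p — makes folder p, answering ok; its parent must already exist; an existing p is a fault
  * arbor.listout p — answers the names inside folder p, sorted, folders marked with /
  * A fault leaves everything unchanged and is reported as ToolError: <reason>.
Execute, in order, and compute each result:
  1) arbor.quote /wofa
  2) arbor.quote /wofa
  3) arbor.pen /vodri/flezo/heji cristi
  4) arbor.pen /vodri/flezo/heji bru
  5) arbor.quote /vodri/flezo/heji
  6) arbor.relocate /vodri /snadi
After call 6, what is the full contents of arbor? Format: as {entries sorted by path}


~$ arbor.quote p=/wofa
:: smunezu
~$ arbor.quote p=/wofa
:: smunezu
~$ arbor.pen p=/vodri/flezo/heji c=cristi
:: created
~$ arbor.pen p=/vodri/flezo/heji c=bru
:: overwrote
~$ arbor.quote p=/vodri/flezo/heji
:: bru
~$ arbor.relocate s=/vodri d=/snadi
:: ok

Answer: {snadi/, snadi/flezo/, snadi/flezo/heji=bru, wofa=smunezu}


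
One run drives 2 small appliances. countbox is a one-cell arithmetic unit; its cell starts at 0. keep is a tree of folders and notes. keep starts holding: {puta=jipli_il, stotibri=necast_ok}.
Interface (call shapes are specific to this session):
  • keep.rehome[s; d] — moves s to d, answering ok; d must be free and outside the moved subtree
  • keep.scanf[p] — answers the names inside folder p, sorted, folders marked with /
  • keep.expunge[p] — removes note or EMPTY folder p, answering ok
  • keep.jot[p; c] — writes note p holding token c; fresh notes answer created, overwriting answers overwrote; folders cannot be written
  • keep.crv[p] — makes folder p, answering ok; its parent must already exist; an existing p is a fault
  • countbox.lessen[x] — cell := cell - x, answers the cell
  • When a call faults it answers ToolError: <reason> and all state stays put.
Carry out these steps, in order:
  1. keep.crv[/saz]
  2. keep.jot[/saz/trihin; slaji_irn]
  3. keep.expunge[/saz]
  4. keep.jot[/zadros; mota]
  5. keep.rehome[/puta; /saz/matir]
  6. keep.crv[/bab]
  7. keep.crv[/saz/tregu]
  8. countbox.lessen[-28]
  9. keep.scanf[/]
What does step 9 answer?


>>> keep.crv p=/saz
[out] ok
>>> keep.jot p=/saz/trihin c=slaji_irn
[out] created
>>> keep.expunge p=/saz
[out] ToolError: not empty
>>> keep.jot p=/zadros c=mota
[out] created
>>> keep.rehome s=/puta d=/saz/matir
[out] ok
>>> keep.crv p=/bab
[out] ok
>>> keep.crv p=/saz/tregu
[out] ok
>>> countbox.lessen x=-28
[out] 28
>>> keep.scanf p=/
[out] [bab/, saz/, stotibri, zadros]

Answer: [bab/, saz/, stotibri, zadros]


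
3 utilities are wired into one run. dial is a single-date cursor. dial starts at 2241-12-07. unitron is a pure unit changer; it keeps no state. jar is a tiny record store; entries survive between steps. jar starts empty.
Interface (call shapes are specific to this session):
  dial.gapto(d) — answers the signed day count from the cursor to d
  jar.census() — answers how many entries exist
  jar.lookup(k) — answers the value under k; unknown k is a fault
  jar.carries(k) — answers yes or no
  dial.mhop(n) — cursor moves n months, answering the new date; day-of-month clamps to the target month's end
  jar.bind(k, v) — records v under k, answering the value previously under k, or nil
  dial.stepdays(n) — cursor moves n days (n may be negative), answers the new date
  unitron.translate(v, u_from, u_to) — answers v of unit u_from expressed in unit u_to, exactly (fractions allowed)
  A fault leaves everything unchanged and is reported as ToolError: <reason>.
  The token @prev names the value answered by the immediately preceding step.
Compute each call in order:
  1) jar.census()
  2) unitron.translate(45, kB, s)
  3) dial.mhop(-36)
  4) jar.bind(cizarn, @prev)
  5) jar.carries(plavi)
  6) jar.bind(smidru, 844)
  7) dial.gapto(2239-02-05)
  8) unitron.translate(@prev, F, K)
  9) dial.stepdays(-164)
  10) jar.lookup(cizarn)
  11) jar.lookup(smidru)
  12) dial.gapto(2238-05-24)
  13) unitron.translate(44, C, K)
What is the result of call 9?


Answer: 2238-06-26

Derivation:
;; jar.census() => 0
;; unitron.translate(v=45, u_from=kB, u_to=s) => ToolError: incompatible units
;; dial.mhop(n=-36) => 2238-12-07
;; jar.bind(k=cizarn, v=@prev) => nil
;; jar.carries(k=plavi) => no
;; jar.bind(k=smidru, v=844) => nil
;; dial.gapto(d=2239-02-05) => 60
;; unitron.translate(v=@prev, u_from=F, u_to=K) => 51967/180
;; dial.stepdays(n=-164) => 2238-06-26
;; jar.lookup(k=cizarn) => 2238-12-07
;; jar.lookup(k=smidru) => 844
;; dial.gapto(d=2238-05-24) => -33
;; unitron.translate(v=44, u_from=C, u_to=K) => 6343/20


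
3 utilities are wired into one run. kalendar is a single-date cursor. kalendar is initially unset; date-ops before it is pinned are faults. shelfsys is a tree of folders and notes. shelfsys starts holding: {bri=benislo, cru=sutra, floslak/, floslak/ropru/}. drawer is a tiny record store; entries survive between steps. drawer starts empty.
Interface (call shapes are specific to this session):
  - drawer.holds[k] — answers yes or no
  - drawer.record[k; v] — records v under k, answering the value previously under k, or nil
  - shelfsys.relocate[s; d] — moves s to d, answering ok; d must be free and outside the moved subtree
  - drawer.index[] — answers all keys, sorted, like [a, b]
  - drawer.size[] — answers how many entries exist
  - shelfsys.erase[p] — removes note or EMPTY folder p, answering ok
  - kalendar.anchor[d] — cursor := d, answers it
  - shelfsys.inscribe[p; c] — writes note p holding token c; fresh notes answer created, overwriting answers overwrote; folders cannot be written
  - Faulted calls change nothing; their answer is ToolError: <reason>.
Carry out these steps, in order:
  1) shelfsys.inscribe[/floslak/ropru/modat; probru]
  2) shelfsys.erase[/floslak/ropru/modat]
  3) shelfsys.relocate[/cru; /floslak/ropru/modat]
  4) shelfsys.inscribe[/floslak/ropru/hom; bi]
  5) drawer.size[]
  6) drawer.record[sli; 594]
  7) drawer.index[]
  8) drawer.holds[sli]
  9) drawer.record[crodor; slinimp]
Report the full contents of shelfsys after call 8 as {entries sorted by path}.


Step: inscribe[p='/floslak/ropru/modat'; c='probru']
Result: created
Step: erase[p='/floslak/ropru/modat']
Result: ok
Step: relocate[s='/cru'; d='/floslak/ropru/modat']
Result: ok
Step: inscribe[p='/floslak/ropru/hom'; c='bi']
Result: created
Step: size[]
Result: 0
Step: record[k='sli'; v='594']
Result: nil
Step: index[]
Result: [sli]
Step: holds[k='sli']
Result: yes
Step: record[k='crodor'; v='slinimp']
Result: nil

Answer: {bri=benislo, floslak/, floslak/ropru/, floslak/ropru/hom=bi, floslak/ropru/modat=sutra}


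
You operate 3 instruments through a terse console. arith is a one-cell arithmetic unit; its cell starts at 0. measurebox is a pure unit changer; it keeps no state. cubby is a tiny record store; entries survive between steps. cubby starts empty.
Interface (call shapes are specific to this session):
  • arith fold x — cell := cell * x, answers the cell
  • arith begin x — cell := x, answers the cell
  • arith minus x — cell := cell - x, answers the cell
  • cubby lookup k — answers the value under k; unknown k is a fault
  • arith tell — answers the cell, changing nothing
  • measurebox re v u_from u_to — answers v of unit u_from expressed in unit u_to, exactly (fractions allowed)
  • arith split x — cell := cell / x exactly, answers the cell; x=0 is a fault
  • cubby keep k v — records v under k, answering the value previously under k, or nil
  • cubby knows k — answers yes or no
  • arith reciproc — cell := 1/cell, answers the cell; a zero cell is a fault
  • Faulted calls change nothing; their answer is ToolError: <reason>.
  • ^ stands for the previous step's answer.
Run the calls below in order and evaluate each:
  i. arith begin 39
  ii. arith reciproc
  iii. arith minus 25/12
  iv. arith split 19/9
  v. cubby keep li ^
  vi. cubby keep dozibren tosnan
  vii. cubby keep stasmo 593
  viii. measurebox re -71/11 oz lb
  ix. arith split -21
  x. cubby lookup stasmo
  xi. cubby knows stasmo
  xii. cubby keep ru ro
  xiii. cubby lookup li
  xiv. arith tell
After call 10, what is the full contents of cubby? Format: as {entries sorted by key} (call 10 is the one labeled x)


;; 1. arith begin(x: 39) == 39
;; 2. arith reciproc() == 1/39
;; 3. arith minus(x: 25/12) == -107/52
;; 4. arith split(x: 19/9) == -963/988
;; 5. cubby keep(k: li, v: ^) == nil
;; 6. cubby keep(k: dozibren, v: tosnan) == nil
;; 7. cubby keep(k: stasmo, v: 593) == nil
;; 8. measurebox re(v: -71/11, u_from: oz, u_to: lb) == -71/176
;; 9. arith split(x: -21) == 321/6916
;; 10. cubby lookup(k: stasmo) == 593
;; 11. cubby knows(k: stasmo) == yes
;; 12. cubby keep(k: ru, v: ro) == nil
;; 13. cubby lookup(k: li) == -963/988
;; 14. arith tell() == 321/6916

Answer: {dozibren=tosnan, li=-963/988, stasmo=593}


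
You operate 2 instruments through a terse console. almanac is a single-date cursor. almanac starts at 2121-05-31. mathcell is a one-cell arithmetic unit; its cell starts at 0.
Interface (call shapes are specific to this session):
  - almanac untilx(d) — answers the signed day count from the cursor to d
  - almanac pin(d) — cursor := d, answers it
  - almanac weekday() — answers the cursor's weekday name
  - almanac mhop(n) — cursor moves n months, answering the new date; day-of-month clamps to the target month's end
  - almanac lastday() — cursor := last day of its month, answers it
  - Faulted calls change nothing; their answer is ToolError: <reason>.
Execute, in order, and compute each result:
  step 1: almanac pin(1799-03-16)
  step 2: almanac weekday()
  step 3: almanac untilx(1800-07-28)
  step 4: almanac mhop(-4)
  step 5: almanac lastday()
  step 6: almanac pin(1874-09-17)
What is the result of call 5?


Answer: 1798-11-30

Derivation:
>> almanac pin(1799-03-16)
<< 1799-03-16
>> almanac weekday()
<< Saturday
>> almanac untilx(1800-07-28)
<< 499
>> almanac mhop(-4)
<< 1798-11-16
>> almanac lastday()
<< 1798-11-30
>> almanac pin(1874-09-17)
<< 1874-09-17


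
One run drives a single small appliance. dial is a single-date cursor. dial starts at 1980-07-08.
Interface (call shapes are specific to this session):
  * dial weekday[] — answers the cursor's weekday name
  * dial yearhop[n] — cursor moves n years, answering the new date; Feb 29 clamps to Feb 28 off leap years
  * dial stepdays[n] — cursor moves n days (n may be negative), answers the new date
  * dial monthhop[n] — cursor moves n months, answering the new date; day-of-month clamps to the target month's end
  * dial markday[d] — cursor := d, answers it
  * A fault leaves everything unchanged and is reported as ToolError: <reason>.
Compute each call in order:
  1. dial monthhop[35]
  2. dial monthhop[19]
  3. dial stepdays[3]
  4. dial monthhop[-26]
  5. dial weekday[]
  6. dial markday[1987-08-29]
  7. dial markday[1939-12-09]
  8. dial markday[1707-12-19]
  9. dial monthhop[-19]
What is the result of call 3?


Invoking dial monthhop on 35, → 1983-06-08.
Calling dial monthhop on 19, yielding 1985-01-08.
I use dial stepdays on 3, — result: 1985-01-11.
Calling dial monthhop on -26, and observe 1982-11-11.
I use dial weekday(), which returns Thursday.
Invoking dial markday on 1987-08-29, yielding 1987-08-29.
Calling dial markday on 1939-12-09, which returns 1939-12-09.
I run dial markday on 1707-12-19, and see 1707-12-19.
Then dial monthhop on -19, and observe 1706-05-19.

Answer: 1985-01-11


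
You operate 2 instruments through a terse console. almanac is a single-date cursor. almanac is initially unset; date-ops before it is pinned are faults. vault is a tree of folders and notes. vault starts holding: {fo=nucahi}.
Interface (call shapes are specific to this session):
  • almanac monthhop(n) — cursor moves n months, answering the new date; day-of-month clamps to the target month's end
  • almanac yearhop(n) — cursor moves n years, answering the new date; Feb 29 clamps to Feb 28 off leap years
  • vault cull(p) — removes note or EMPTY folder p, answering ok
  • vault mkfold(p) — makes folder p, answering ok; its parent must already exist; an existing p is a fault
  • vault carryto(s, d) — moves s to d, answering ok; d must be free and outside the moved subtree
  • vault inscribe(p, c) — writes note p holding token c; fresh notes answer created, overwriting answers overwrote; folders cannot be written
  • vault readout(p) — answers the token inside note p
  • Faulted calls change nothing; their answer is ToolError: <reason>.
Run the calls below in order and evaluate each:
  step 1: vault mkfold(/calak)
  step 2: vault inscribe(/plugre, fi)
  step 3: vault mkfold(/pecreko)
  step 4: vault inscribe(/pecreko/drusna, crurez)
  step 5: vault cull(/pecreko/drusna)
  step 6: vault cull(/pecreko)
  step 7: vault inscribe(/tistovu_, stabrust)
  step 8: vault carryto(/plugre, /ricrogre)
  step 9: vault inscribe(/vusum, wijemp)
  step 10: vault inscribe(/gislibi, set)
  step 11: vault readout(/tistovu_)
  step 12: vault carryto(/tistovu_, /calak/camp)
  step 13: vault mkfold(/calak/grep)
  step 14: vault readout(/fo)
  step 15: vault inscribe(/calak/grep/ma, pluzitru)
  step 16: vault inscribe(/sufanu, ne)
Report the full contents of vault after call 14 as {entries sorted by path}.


Answer: {calak/, calak/camp=stabrust, calak/grep/, fo=nucahi, gislibi=set, ricrogre=fi, vusum=wijemp}

Derivation:
I call vault mkfold with /calak, → ok.
I try vault inscribe with /plugre, fi, — result: created.
I run vault mkfold with /pecreko, giving ok.
Then vault inscribe with /pecreko/drusna, crurez, yielding created.
Next I call vault cull with /pecreko/drusna, and observe ok.
Then vault cull with /pecreko, and see ok.
Invoking vault inscribe with /tistovu_, stabrust, yielding created.
I use vault carryto with /plugre, /ricrogre, and get ok.
I run vault inscribe with /vusum, wijemp, and get created.
I invoke vault inscribe with /gislibi, set, giving created.
Then vault readout with /tistovu_, and observe stabrust.
I invoke vault carryto with /tistovu_, /calak/camp, giving ok.
Next I call vault mkfold with /calak/grep, which returns ok.
Now I run vault readout with /fo, which returns nucahi.
I use vault inscribe with /calak/grep/ma, pluzitru, → created.
I run vault inscribe with /sufanu, ne, — result: created.


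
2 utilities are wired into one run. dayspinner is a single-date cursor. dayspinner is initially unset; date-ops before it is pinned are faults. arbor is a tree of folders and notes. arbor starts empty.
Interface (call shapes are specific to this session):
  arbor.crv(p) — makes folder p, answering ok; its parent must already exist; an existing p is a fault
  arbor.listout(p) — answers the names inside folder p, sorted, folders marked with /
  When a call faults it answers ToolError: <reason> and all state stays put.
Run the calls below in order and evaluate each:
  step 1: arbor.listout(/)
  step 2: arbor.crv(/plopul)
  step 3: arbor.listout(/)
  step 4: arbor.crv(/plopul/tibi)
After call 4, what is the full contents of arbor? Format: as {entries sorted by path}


CALL arbor.listout[p=/]
RET  []
CALL arbor.crv[p=/plopul]
RET  ok
CALL arbor.listout[p=/]
RET  [plopul/]
CALL arbor.crv[p=/plopul/tibi]
RET  ok

Answer: {plopul/, plopul/tibi/}


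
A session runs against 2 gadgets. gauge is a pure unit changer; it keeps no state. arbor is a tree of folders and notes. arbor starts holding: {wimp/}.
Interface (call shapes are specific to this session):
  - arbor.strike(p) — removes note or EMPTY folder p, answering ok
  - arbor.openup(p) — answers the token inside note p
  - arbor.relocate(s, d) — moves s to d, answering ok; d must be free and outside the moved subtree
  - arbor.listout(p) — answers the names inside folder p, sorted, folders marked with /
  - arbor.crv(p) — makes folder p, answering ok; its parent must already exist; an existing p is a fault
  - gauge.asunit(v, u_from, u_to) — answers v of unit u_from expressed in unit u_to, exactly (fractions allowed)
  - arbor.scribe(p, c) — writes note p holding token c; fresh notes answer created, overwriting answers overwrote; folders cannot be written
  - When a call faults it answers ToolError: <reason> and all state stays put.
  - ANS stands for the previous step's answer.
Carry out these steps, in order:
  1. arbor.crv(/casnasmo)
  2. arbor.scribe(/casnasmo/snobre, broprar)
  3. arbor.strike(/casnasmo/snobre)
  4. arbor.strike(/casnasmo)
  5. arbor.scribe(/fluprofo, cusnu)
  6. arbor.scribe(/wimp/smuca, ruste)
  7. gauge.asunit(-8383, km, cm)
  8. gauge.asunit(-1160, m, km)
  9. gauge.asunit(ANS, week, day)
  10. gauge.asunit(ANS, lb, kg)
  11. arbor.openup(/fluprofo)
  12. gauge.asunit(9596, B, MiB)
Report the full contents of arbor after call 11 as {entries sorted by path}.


> arbor.crv p='/casnasmo'
= ok
> arbor.scribe p='/casnasmo/snobre' c='broprar'
= created
> arbor.strike p='/casnasmo/snobre'
= ok
> arbor.strike p='/casnasmo'
= ok
> arbor.scribe p='/fluprofo' c='cusnu'
= created
> arbor.scribe p='/wimp/smuca' c='ruste'
= created
> gauge.asunit v='-8383' u_from='km' u_to='cm'
= -838300000
> gauge.asunit v='-1160' u_from='m' u_to='km'
= -29/25
> gauge.asunit v='ANS' u_from='week' u_to='day'
= -203/25
> gauge.asunit v='ANS' u_from='lb' u_to='kg'
= -9207925111/2500000000
> arbor.openup p='/fluprofo'
= cusnu
> gauge.asunit v='9596' u_from='B' u_to='MiB'
= 2399/262144

Answer: {fluprofo=cusnu, wimp/, wimp/smuca=ruste}


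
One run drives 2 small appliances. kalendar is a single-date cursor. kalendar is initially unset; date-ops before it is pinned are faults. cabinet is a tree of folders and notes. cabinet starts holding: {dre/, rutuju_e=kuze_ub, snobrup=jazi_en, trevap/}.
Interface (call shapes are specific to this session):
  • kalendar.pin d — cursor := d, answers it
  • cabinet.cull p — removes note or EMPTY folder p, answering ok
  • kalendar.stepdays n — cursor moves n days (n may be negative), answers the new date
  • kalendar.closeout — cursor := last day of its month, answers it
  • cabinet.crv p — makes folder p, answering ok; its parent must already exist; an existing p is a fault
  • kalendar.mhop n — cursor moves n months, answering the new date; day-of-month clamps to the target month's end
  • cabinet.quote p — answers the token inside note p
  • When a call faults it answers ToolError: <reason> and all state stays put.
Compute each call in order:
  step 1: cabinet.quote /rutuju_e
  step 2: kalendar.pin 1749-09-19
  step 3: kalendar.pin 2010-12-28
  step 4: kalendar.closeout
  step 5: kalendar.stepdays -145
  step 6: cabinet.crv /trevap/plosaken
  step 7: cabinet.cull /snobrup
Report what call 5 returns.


I call quote passing p: /rutuju_e, yielding kuze_ub.
Using pin passing d: 1749-09-19, which returns 1749-09-19.
I invoke pin passing d: 2010-12-28, which returns 2010-12-28.
I run closeout(), giving 2010-12-31.
Using stepdays passing n: -145, yielding 2010-08-08.
Using crv passing p: /trevap/plosaken, which returns ok.
I run cull passing p: /snobrup, yielding ok.

Answer: 2010-08-08


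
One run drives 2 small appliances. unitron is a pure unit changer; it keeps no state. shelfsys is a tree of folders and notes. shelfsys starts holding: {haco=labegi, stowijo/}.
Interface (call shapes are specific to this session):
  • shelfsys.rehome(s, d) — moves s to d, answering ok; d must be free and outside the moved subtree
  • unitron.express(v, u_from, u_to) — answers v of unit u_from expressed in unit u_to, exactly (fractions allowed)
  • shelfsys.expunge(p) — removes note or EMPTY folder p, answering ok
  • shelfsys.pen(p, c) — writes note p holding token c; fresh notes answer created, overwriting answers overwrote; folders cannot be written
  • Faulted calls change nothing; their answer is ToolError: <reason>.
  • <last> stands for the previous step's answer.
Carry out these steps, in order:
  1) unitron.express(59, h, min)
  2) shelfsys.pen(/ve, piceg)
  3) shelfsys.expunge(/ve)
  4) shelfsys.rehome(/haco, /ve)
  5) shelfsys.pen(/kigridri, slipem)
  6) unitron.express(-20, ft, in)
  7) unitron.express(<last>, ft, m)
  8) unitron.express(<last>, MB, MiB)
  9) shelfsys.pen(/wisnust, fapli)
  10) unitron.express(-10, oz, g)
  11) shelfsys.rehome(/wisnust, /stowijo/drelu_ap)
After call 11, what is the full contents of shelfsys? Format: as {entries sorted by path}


I use express passing v='59', u_from='h', u_to='min': 3540.
I use pen passing p='/ve', c='piceg', and see created.
Next I call expunge passing p='/ve', which returns ok.
Using rehome passing s='/haco', d='/ve', giving ok.
Invoking pen passing p='/kigridri', c='slipem', and observe created.
I try express passing v='-20', u_from='ft', u_to='in', and get -240.
I invoke express passing v='<last>', u_from='ft', u_to='m', and get -9144/125.
Next I call express passing v='<last>', u_from='MB', u_to='MiB', giving -142875/2048.
I call pen passing p='/wisnust', c='fapli', yielding created.
I try express passing v='-10', u_from='oz', u_to='g', and observe -45359237/160000.
I invoke rehome passing s='/wisnust', d='/stowijo/drelu_ap', which returns ok.

Answer: {kigridri=slipem, stowijo/, stowijo/drelu_ap=fapli, ve=labegi}
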